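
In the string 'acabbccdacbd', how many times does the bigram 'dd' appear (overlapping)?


Scanning 'acabbccdacbd' for bigram 'dd':
  Position 0: 'ac' -> no
  Position 1: 'ca' -> no
  Position 2: 'ab' -> no
  Position 3: 'bb' -> no
  Position 4: 'bc' -> no
  Position 5: 'cc' -> no
  Position 6: 'cd' -> no
  Position 7: 'da' -> no
  Position 8: 'ac' -> no
  Position 9: 'cb' -> no
  Position 10: 'bd' -> no
Total matches: 0

0


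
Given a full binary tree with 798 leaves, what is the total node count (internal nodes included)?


Leaf nodes (terminals): 798
Internal nodes = n - 1 = 798 - 1 = 797
Total = leaves + internal = 798 + 797 = 1595

1595


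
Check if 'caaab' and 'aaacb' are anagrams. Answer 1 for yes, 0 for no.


Sort characters of 'caaab': 'aaabc'
Sort characters of 'aaacb': 'aaabc'
Sorted forms match -> they ARE anagrams
Result: 1

1


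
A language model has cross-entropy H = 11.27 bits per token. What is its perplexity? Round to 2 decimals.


Perplexity formula: PP = 2^H
H = 11.27
PP = 2^11.27
Decompose: 2^11.27 = 2^11 * 2^0.27
2^11 = 2048, 2^0.27 ~ 1.2058078
PP ~ 2048 * 1.2058078 = 2469.4943744
Rounded to 2 decimals: 2469.49

2469.49


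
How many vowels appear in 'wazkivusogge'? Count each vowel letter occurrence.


Scanning each character of 'wazkivusogge':
  Position 1: 'w' -> consonant (running count: 0)
  Position 2: 'a' -> vowel (running count: 1)
  Position 3: 'z' -> consonant (running count: 1)
  Position 4: 'k' -> consonant (running count: 1)
  Position 5: 'i' -> vowel (running count: 2)
  Position 6: 'v' -> consonant (running count: 2)
  Position 7: 'u' -> vowel (running count: 3)
  Position 8: 's' -> consonant (running count: 3)
  Position 9: 'o' -> vowel (running count: 4)
  Position 10: 'g' -> consonant (running count: 4)
  Position 11: 'g' -> consonant (running count: 4)
  Position 12: 'e' -> vowel (running count: 5)
Total vowels: 5

5


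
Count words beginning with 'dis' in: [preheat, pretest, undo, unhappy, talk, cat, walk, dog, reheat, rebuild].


Checking each word for prefix 'dis':
  'preheat' -> no (count: 0)
  'pretest' -> no (count: 0)
  'undo' -> no (count: 0)
  'unhappy' -> no (count: 0)
  'talk' -> no (count: 0)
  'cat' -> no (count: 0)
  'walk' -> no (count: 0)
  'dog' -> no (count: 0)
  'reheat' -> no (count: 0)
  'rebuild' -> no (count: 0)
Total with prefix 'dis': 0

0


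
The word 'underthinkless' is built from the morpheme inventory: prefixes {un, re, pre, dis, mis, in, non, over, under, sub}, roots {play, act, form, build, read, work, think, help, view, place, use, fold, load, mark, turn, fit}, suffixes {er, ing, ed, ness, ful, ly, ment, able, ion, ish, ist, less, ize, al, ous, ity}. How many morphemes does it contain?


Segmenting 'underthinkless' against the inventory:
  'under' -> prefix (morpheme 1)
  'think' -> root (morpheme 2)
  'less' -> suffix (morpheme 3)
Total morphemes: 3

3


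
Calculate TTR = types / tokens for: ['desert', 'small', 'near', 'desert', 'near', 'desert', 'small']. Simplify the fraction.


Tokens: 7
Unique types: ('desert', 'near', 'small') = 3
TTR = 3/7
Already in lowest terms.

3/7


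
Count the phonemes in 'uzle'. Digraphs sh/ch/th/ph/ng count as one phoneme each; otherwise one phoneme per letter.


Parsing 'uzle' greedily, digraphs first:
  'u' -> vowel phoneme (phonemes so far: 1)
  'z' -> consonant phoneme (phonemes so far: 2)
  'l' -> consonant phoneme (phonemes so far: 3)
  'e' -> vowel phoneme (phonemes so far: 4)
Total phonemes: 4

4


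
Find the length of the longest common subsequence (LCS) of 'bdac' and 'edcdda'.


DP table for LCS of 'bdac' and 'edcdda':
       e  d  c  d  d  a
    0  0  0  0  0  0  0
  b 0  0  0  0  0  0  0
  d 0  0  1  1  1  1  1
  a 0  0  1  1  1  1  2
  c 0  0  1  2  2  2  2
LCS: 'da'
LCS length = 2

2


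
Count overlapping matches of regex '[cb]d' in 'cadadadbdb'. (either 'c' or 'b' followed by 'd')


Pattern: [cb]d means either 'c' or 'b' followed by 'd'.
Scanning 'cadadadbdb' position-by-position:
  Pos 0: window 'ca' -> no
  Pos 1: window 'ad' -> no
  Pos 2: window 'da' -> no
  Pos 3: window 'ad' -> no
  Pos 4: window 'da' -> no
  Pos 5: window 'ad' -> no
  Pos 6: window 'db' -> no
  Pos 7: window 'bd' -> MATCH
  Pos 8: window 'db' -> no
  Pos 9: window 'b' -> no
Total matches: 1

1


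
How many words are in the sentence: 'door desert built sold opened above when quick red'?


Counting words by splitting on spaces:
  Word 1: 'door'
  Word 2: 'desert'
  Word 3: 'built'
  Word 4: 'sold'
  Word 5: 'opened'
  Word 6: 'above'
  Word 7: 'when'
  Word 8: 'quick'
  Word 9: 'red'
Total words: 9

9


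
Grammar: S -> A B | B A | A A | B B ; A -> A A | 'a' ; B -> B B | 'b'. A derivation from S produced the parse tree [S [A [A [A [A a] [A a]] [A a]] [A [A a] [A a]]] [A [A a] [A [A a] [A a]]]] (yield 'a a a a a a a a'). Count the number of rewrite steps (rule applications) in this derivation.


Every bracketed nonterminal node [X ...] in the tree is produced by exactly one rule application.
Reading the tree off as a leftmost derivation:
  Step 1: S  =>  A A   (applied S -> A A)
  Step 2: A A  =>  A A A   (applied A -> A A)
  Step 3: A A A  =>  A A A A   (applied A -> A A)
  Step 4: A A A A  =>  A A A A A   (applied A -> A A)
  Step 5: A A A A A  =>  a A A A A   (applied A -> a)
  Step 6: a A A A A  =>  a a A A A   (applied A -> a)
  Step 7: a a A A A  =>  a a a A A   (applied A -> a)
  Step 8: a a a A A  =>  a a a A A A   (applied A -> A A)
  Step 9: a a a A A A  =>  a a a a A A   (applied A -> a)
  Step 10: a a a a A A  =>  a a a a a A   (applied A -> a)
  Step 11: a a a a a A  =>  a a a a a A A   (applied A -> A A)
  Step 12: a a a a a A A  =>  a a a a a a A   (applied A -> a)
  Step 13: a a a a a a A  =>  a a a a a a A A   (applied A -> A A)
  Step 14: a a a a a a A A  =>  a a a a a a a A   (applied A -> a)
  Step 15: a a a a a a a A  =>  a a a a a a a a   (applied A -> a)
Final yield: a a a a a a a a
Total rewrite steps: 15

15


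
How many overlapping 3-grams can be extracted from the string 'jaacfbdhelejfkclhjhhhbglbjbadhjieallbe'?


String 'jaacfbdhelejfkclhjhhhbglbjbadhjieallbe' has length L = 38.
Number of overlapping n-grams = L - n + 1
Substituting: 38 - 3 + 1 = 36

36


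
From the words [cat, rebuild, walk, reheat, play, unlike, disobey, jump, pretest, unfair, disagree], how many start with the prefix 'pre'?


Checking each word for prefix 'pre':
  'cat' -> no (count: 0)
  'rebuild' -> no (count: 0)
  'walk' -> no (count: 0)
  'reheat' -> no (count: 0)
  'play' -> no (count: 0)
  'unlike' -> no (count: 0)
  'disobey' -> no (count: 0)
  'jump' -> no (count: 0)
  'pretest' -> YES, starts with 'pre' (count: 1)
  'unfair' -> no (count: 1)
  'disagree' -> no (count: 1)
Total with prefix 'pre': 1

1


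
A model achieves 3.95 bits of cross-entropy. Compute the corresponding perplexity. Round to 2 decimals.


Perplexity formula: PP = 2^H
H = 3.95
PP = 2^3.95
Decompose: 2^3.95 = 2^3 * 2^0.95
2^3 = 8, 2^0.95 ~ 1.9318727
PP ~ 8 * 1.9318727 = 15.4549816
Rounded to 2 decimals: 15.45

15.45


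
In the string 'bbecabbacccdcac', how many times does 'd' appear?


Scanning 'bbecabbacccdcac' for 'd':
  Position 11: 'd' -> MATCH (count: 1)
Total occurrences of 'd': 1

1


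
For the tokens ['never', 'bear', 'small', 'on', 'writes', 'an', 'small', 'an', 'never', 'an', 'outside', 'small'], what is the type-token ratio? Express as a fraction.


Tokens: 12
Unique types: ('an', 'bear', 'never', 'on', 'outside', 'small', 'writes') = 7
TTR = 7/12
Already in lowest terms.

7/12


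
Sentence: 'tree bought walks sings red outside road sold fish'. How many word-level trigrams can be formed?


Word trigrams from [9] words:
  Trigram 1: (tree bought walks)
  Trigram 2: (bought walks sings)
  Trigram 3: (walks sings red)
  Trigram 4: (sings red outside)
  Trigram 5: (red outside road)
  Trigram 6: (outside road sold)
  Trigram 7: (road sold fish)
Total word trigrams: 9 - 2 = 7

7


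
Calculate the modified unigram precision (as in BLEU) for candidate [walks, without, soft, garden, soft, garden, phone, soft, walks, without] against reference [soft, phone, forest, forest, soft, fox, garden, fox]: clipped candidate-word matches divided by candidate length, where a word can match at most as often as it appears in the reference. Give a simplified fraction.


Reference word counts: {'forest': 2, 'fox': 2, 'garden': 1, 'phone': 1, 'soft': 2}
Checking each candidate word (with clipping):
  'walks' -> not in reference -> no match (matches: 0)
  'without' -> not in reference -> no match (matches: 0)
  'soft' -> in reference (ref count 2, used 1/2) -> match (matches: 1)
  'garden' -> in reference (ref count 1, used 1/1) -> match (matches: 2)
  'soft' -> in reference (ref count 2, used 2/2) -> match (matches: 3)
  'garden' -> ref count 1 already used up (1/1) -> clipped, no match (matches: 3)
  'phone' -> in reference (ref count 1, used 1/1) -> match (matches: 4)
  'soft' -> ref count 2 already used up (2/2) -> clipped, no match (matches: 4)
  'walks' -> not in reference -> no match (matches: 4)
  'without' -> not in reference -> no match (matches: 4)
Clipped matches: 4, Candidate length: 10
Precision = 4/10 = 2/5

2/5


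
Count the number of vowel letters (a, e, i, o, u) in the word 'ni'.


Scanning each character of 'ni':
  Position 1: 'n' -> consonant (running count: 0)
  Position 2: 'i' -> vowel (running count: 1)
Total vowels: 1

1


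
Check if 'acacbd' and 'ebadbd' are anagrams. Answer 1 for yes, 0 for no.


Sort characters of 'acacbd': 'aabccd'
Sort characters of 'ebadbd': 'abbdde'
Sorted forms differ -> they are NOT anagrams
Result: 0

0


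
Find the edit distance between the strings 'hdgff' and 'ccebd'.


Building DP table for s1='hdgff' (len 5) and s2='ccebd' (len 5):
       c  c  e  b  d
    0  1  2  3  4  5
  h 1  1  2  3  4  5
  d 2  2  2  3  4  4
  g 3  3  3  3  4  5
  f 4  4  4  4  4  5
  f 5  5  5  5  5  5
Edit distance = dp[5][5] = 5

5


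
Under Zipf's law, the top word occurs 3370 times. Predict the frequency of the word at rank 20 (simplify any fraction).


Zipf's law: freq(rank) = f1 / rank
f1 = 3370, rank = 20
freq = 3370 / 20
GCD(3370, 20) = 10
Simplified: 337/2

337/2


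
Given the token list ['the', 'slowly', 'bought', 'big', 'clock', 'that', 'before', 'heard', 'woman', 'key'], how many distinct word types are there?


Listing all tokens and tracking unique types:
  Token 1: 'the' -> NEW (unique so far: 1)
  Token 2: 'slowly' -> NEW (unique so far: 2)
  Token 3: 'bought' -> NEW (unique so far: 3)
  Token 4: 'big' -> NEW (unique so far: 4)
  Token 5: 'clock' -> NEW (unique so far: 5)
  Token 6: 'that' -> NEW (unique so far: 6)
  Token 7: 'before' -> NEW (unique so far: 7)
  Token 8: 'heard' -> NEW (unique so far: 8)
  Token 9: 'woman' -> NEW (unique so far: 9)
  Token 10: 'key' -> NEW (unique so far: 10)
Unique types: ('before', 'big', 'bought', 'clock', 'heard', 'key', 'slowly', 'that', 'the', 'woman')
Vocabulary size: 10

10


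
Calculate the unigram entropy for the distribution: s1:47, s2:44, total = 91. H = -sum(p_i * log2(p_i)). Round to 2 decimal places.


Computing entropy H = -sum(p_i * log2(p_i)):
  s1: p = 47/91 = 0.5165, -p*log2(p) = 0.4923
  s2: p = 44/91 = 0.4835, -p*log2(p) = 0.5069
H = sum of terms = 0.9992
Rounded to 2 decimals: 1.00

1.00


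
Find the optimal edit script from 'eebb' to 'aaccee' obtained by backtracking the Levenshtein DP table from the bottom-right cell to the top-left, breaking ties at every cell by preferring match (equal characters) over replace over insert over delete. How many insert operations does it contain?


Edit distance = 6. Backtracking from cell (4, 6) with preference match > replace > insert > delete,
then listing the resulting alignment 'eebb' -> 'aaccee' left to right:
  Step 1: insert 'a' [insertion #1]
  Step 2: insert 'a' [insertion #2]
  Step 3: replace e->c
  Step 4: replace e->c
  Step 5: replace b->e
  Step 6: replace b->e
Total insertions: 2

2


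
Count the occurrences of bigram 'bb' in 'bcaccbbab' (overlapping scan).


Scanning 'bcaccbbab' for bigram 'bb':
  Position 0: 'bc' -> no
  Position 1: 'ca' -> no
  Position 2: 'ac' -> no
  Position 3: 'cc' -> no
  Position 4: 'cb' -> no
  Position 5: 'bb' -> MATCH
  Position 6: 'ba' -> no
  Position 7: 'ab' -> no
Total matches: 1

1


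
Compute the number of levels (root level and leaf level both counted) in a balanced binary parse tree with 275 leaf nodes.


In a balanced binary tree with n leaves the deepest leaf is ceil(log2(n)) edges below the root,
so counting node levels inclusive of root and leaves gives ceil(log2(n)) + 1 levels.
log2(275) = 8.1033
ceil(8.1033) = 9
levels = 9 + 1 = 10

10


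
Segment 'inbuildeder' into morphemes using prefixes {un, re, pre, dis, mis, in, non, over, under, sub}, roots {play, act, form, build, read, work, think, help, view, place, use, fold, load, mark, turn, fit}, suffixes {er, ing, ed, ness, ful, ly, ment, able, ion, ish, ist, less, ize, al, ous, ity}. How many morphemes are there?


Segmenting 'inbuildeder' against the inventory:
  'in' -> prefix (morpheme 1)
  'build' -> root (morpheme 2)
  'ed' -> suffix (morpheme 3)
  'er' -> suffix (morpheme 4)
Total morphemes: 4

4


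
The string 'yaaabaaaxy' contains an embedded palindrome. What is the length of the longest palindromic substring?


Scanning 'yaaabaaaxy' for palindromic substrings.
Substring at positions 1-7: 'aaabaaa'.
Check: reverse('aaabaaa') = 'aaabaaa' -> palindrome confirmed.
Neighbouring characters ('y' / 'x') break symmetry, so it cannot extend further.
No longer palindromic substring exists; longest length = 7

7


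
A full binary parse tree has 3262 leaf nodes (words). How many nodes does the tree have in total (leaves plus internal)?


Leaf nodes (terminals): 3262
Internal nodes = n - 1 = 3262 - 1 = 3261
Total = leaves + internal = 3262 + 3261 = 6523

6523


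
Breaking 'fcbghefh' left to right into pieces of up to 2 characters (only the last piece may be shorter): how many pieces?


'fcbghefh' has 8 characters.
Chunking with max size 2:
  Chunk 1: 'fc' (positions 0-1)
  Chunk 2: 'bg' (positions 2-3)
  Chunk 3: 'he' (positions 4-5)
  Chunk 4: 'fh' (positions 6-7)
Total chunks: ceil(8 / 2) = 4

4


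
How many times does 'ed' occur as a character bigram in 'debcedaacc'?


Scanning 'debcedaacc' for bigram 'ed':
  Position 0: 'de' -> no
  Position 1: 'eb' -> no
  Position 2: 'bc' -> no
  Position 3: 'ce' -> no
  Position 4: 'ed' -> MATCH
  Position 5: 'da' -> no
  Position 6: 'aa' -> no
  Position 7: 'ac' -> no
  Position 8: 'cc' -> no
Total matches: 1

1


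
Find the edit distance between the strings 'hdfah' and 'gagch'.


Building DP table for s1='hdfah' (len 5) and s2='gagch' (len 5):
       g  a  g  c  h
    0  1  2  3  4  5
  h 1  1  2  3  4  4
  d 2  2  2  3  4  5
  f 3  3  3  3  4  5
  a 4  4  3  4  4  5
  h 5  5  4  4  5  4
Edit distance = dp[5][5] = 4

4


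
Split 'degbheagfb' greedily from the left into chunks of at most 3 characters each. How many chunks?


'degbheagfb' has 10 characters.
Chunking with max size 3:
  Chunk 1: 'deg' (positions 0-2)
  Chunk 2: 'bhe' (positions 3-5)
  Chunk 3: 'agf' (positions 6-8)
  Chunk 4: 'b' (positions 9-9)
Total chunks: ceil(10 / 3) = 4

4


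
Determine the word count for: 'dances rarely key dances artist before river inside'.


Counting words by splitting on spaces:
  Word 1: 'dances'
  Word 2: 'rarely'
  Word 3: 'key'
  Word 4: 'dances'
  Word 5: 'artist'
  Word 6: 'before'
  Word 7: 'river'
  Word 8: 'inside'
Total words: 8

8


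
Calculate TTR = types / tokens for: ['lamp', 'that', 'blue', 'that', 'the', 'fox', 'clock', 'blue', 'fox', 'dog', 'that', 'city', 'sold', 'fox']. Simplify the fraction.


Tokens: 14
Unique types: ('blue', 'city', 'clock', 'dog', 'fox', 'lamp', 'sold', 'that', 'the') = 9
TTR = 9/14
Already in lowest terms.

9/14


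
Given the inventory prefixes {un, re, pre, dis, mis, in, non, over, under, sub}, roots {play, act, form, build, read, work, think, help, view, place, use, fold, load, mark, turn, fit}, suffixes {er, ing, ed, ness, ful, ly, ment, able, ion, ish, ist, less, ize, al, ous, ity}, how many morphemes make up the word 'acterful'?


Segmenting 'acterful' against the inventory:
  'act' -> root (morpheme 1)
  'er' -> suffix (morpheme 2)
  'ful' -> suffix (morpheme 3)
Total morphemes: 3

3


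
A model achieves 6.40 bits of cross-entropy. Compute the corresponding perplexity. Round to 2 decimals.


Perplexity formula: PP = 2^H
H = 6.40
PP = 2^6.40
Decompose: 2^6.40 = 2^6 * 2^0.40
2^6 = 64, 2^0.40 ~ 1.3195079
PP ~ 64 * 1.3195079 = 84.4485056
Rounded to 2 decimals: 84.45

84.45


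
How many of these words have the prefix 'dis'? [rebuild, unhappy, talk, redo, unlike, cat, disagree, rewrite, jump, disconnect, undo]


Checking each word for prefix 'dis':
  'rebuild' -> no (count: 0)
  'unhappy' -> no (count: 0)
  'talk' -> no (count: 0)
  'redo' -> no (count: 0)
  'unlike' -> no (count: 0)
  'cat' -> no (count: 0)
  'disagree' -> YES, starts with 'dis' (count: 1)
  'rewrite' -> no (count: 1)
  'jump' -> no (count: 1)
  'disconnect' -> YES, starts with 'dis' (count: 2)
  'undo' -> no (count: 2)
Total with prefix 'dis': 2

2


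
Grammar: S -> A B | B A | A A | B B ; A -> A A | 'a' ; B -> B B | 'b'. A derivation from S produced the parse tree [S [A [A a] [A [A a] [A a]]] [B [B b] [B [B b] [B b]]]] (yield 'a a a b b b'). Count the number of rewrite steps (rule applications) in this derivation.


Every bracketed nonterminal node [X ...] in the tree is produced by exactly one rule application.
Reading the tree off as a leftmost derivation:
  Step 1: S  =>  A B   (applied S -> A B)
  Step 2: A B  =>  A A B   (applied A -> A A)
  Step 3: A A B  =>  a A B   (applied A -> a)
  Step 4: a A B  =>  a A A B   (applied A -> A A)
  Step 5: a A A B  =>  a a A B   (applied A -> a)
  Step 6: a a A B  =>  a a a B   (applied A -> a)
  Step 7: a a a B  =>  a a a B B   (applied B -> B B)
  Step 8: a a a B B  =>  a a a b B   (applied B -> b)
  Step 9: a a a b B  =>  a a a b B B   (applied B -> B B)
  Step 10: a a a b B B  =>  a a a b b B   (applied B -> b)
  Step 11: a a a b b B  =>  a a a b b b   (applied B -> b)
Final yield: a a a b b b
Total rewrite steps: 11

11


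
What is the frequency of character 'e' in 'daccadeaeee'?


Scanning 'daccadeaeee' for 'e':
  Position 6: 'e' -> MATCH (count: 1)
  Position 8: 'e' -> MATCH (count: 2)
  Position 9: 'e' -> MATCH (count: 3)
  Position 10: 'e' -> MATCH (count: 4)
Total occurrences of 'e': 4

4


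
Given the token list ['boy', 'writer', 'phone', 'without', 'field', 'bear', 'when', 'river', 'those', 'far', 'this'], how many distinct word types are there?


Listing all tokens and tracking unique types:
  Token 1: 'boy' -> NEW (unique so far: 1)
  Token 2: 'writer' -> NEW (unique so far: 2)
  Token 3: 'phone' -> NEW (unique so far: 3)
  Token 4: 'without' -> NEW (unique so far: 4)
  Token 5: 'field' -> NEW (unique so far: 5)
  Token 6: 'bear' -> NEW (unique so far: 6)
  Token 7: 'when' -> NEW (unique so far: 7)
  Token 8: 'river' -> NEW (unique so far: 8)
  Token 9: 'those' -> NEW (unique so far: 9)
  Token 10: 'far' -> NEW (unique so far: 10)
  Token 11: 'this' -> NEW (unique so far: 11)
Unique types: ('bear', 'boy', 'far', 'field', 'phone', 'river', 'this', 'those', 'when', 'without', 'writer')
Vocabulary size: 11

11


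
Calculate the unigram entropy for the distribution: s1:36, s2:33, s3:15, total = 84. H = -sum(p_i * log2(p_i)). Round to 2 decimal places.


Computing entropy H = -sum(p_i * log2(p_i)):
  s1: p = 36/84 = 0.4286, -p*log2(p) = 0.5239
  s2: p = 33/84 = 0.3929, -p*log2(p) = 0.5295
  s3: p = 15/84 = 0.1786, -p*log2(p) = 0.4438
H = sum of terms = 1.4972
Rounded to 2 decimals: 1.50

1.50


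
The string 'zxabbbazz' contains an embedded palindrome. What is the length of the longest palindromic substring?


Scanning 'zxabbbazz' for palindromic substrings.
Substring at positions 2-6: 'abbba'.
Check: reverse('abbba') = 'abbba' -> palindrome confirmed.
Neighbouring characters ('x' / 'z') break symmetry, so it cannot extend further.
No longer palindromic substring exists; longest length = 5

5


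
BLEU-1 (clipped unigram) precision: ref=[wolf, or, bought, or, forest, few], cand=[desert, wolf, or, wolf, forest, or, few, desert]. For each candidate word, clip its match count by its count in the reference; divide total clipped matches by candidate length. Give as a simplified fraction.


Reference word counts: {'bought': 1, 'few': 1, 'forest': 1, 'or': 2, 'wolf': 1}
Checking each candidate word (with clipping):
  'desert' -> not in reference -> no match (matches: 0)
  'wolf' -> in reference (ref count 1, used 1/1) -> match (matches: 1)
  'or' -> in reference (ref count 2, used 1/2) -> match (matches: 2)
  'wolf' -> ref count 1 already used up (1/1) -> clipped, no match (matches: 2)
  'forest' -> in reference (ref count 1, used 1/1) -> match (matches: 3)
  'or' -> in reference (ref count 2, used 2/2) -> match (matches: 4)
  'few' -> in reference (ref count 1, used 1/1) -> match (matches: 5)
  'desert' -> not in reference -> no match (matches: 5)
Clipped matches: 5, Candidate length: 8
Precision = 5/8

5/8


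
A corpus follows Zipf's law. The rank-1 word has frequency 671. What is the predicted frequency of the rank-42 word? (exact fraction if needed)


Zipf's law: freq(rank) = f1 / rank
f1 = 671, rank = 42
freq = 671 / 42
GCD(671, 42) = 1
Simplified: 671/42

671/42


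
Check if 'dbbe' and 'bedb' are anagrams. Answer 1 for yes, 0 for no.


Sort characters of 'dbbe': 'bbde'
Sort characters of 'bedb': 'bbde'
Sorted forms match -> they ARE anagrams
Result: 1

1


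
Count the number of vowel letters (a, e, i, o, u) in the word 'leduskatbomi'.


Scanning each character of 'leduskatbomi':
  Position 1: 'l' -> consonant (running count: 0)
  Position 2: 'e' -> vowel (running count: 1)
  Position 3: 'd' -> consonant (running count: 1)
  Position 4: 'u' -> vowel (running count: 2)
  Position 5: 's' -> consonant (running count: 2)
  Position 6: 'k' -> consonant (running count: 2)
  Position 7: 'a' -> vowel (running count: 3)
  Position 8: 't' -> consonant (running count: 3)
  Position 9: 'b' -> consonant (running count: 3)
  Position 10: 'o' -> vowel (running count: 4)
  Position 11: 'm' -> consonant (running count: 4)
  Position 12: 'i' -> vowel (running count: 5)
Total vowels: 5

5


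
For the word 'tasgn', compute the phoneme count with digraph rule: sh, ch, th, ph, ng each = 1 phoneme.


Parsing 'tasgn' greedily, digraphs first:
  't' -> consonant phoneme (phonemes so far: 1)
  'a' -> vowel phoneme (phonemes so far: 2)
  's' -> consonant phoneme (phonemes so far: 3)
  'g' -> consonant phoneme (phonemes so far: 4)
  'n' -> consonant phoneme (phonemes so far: 5)
Total phonemes: 5

5


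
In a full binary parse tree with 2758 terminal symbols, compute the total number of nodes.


Leaf nodes (terminals): 2758
Internal nodes = n - 1 = 2758 - 1 = 2757
Total = leaves + internal = 2758 + 2757 = 5515

5515


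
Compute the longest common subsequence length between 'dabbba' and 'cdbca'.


DP table for LCS of 'dabbba' and 'cdbca':
       c  d  b  c  a
    0  0  0  0  0  0
  d 0  0  1  1  1  1
  a 0  0  1  1  1  2
  b 0  0  1  2  2  2
  b 0  0  1  2  2  2
  b 0  0  1  2  2  2
  a 0  0  1  2  2  3
LCS: 'dba'
LCS length = 3

3


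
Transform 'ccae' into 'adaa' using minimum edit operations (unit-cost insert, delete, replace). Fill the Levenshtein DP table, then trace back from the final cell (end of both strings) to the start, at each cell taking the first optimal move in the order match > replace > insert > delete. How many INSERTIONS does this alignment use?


Edit distance = 3. Backtracking from cell (4, 4) with preference match > replace > insert > delete,
then listing the resulting alignment 'ccae' -> 'adaa' left to right:
  Step 1: replace c->a
  Step 2: replace c->d
  Step 3: keep 'a'
  Step 4: replace e->a
Total insertions: 0

0


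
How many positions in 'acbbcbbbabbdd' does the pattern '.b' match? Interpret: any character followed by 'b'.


Pattern: .b means any character followed by 'b'.
Scanning 'acbbcbbbabbdd' position-by-position:
  Pos 0: window 'ac' -> no
  Pos 1: window 'cb' -> MATCH
  Pos 2: window 'bb' -> MATCH
  Pos 3: window 'bc' -> no
  Pos 4: window 'cb' -> MATCH
  Pos 5: window 'bb' -> MATCH
  Pos 6: window 'bb' -> MATCH
  Pos 7: window 'ba' -> no
  Pos 8: window 'ab' -> MATCH
  Pos 9: window 'bb' -> MATCH
  Pos 10: window 'bd' -> no
  Pos 11: window 'dd' -> no
  Pos 12: window 'd' -> no
Total matches: 7

7


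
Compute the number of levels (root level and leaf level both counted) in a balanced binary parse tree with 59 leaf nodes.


In a balanced binary tree with n leaves the deepest leaf is ceil(log2(n)) edges below the root,
so counting node levels inclusive of root and leaves gives ceil(log2(n)) + 1 levels.
log2(59) = 5.8826
ceil(5.8826) = 6
levels = 6 + 1 = 7

7


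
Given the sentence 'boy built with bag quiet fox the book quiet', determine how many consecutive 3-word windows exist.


Word trigrams from [9] words:
  Trigram 1: (boy built with)
  Trigram 2: (built with bag)
  Trigram 3: (with bag quiet)
  Trigram 4: (bag quiet fox)
  Trigram 5: (quiet fox the)
  Trigram 6: (fox the book)
  Trigram 7: (the book quiet)
Total word trigrams: 9 - 2 = 7

7


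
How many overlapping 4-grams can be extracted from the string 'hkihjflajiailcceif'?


String 'hkihjflajiailcceif' has length L = 18.
Number of overlapping n-grams = L - n + 1
Substituting: 18 - 4 + 1 = 15

15


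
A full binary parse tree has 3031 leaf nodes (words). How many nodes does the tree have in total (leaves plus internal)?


Leaf nodes (terminals): 3031
Internal nodes = n - 1 = 3031 - 1 = 3030
Total = leaves + internal = 3031 + 3030 = 6061

6061


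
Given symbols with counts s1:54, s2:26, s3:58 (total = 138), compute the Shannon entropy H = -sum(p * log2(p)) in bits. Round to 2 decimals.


Computing entropy H = -sum(p_i * log2(p_i)):
  s1: p = 54/138 = 0.3913, -p*log2(p) = 0.5297
  s2: p = 26/138 = 0.1884, -p*log2(p) = 0.4537
  s3: p = 58/138 = 0.4203, -p*log2(p) = 0.5256
H = sum of terms = 1.5090
Rounded to 2 decimals: 1.51

1.51


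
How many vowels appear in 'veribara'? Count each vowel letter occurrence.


Scanning each character of 'veribara':
  Position 1: 'v' -> consonant (running count: 0)
  Position 2: 'e' -> vowel (running count: 1)
  Position 3: 'r' -> consonant (running count: 1)
  Position 4: 'i' -> vowel (running count: 2)
  Position 5: 'b' -> consonant (running count: 2)
  Position 6: 'a' -> vowel (running count: 3)
  Position 7: 'r' -> consonant (running count: 3)
  Position 8: 'a' -> vowel (running count: 4)
Total vowels: 4

4


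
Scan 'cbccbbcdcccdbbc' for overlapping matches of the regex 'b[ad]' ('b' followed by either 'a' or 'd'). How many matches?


Pattern: b[ad] means 'b' followed by either 'a' or 'd'.
Scanning 'cbccbbcdcccdbbc' position-by-position:
  Pos 0: window 'cb' -> no
  Pos 1: window 'bc' -> no
  Pos 2: window 'cc' -> no
  Pos 3: window 'cb' -> no
  Pos 4: window 'bb' -> no
  Pos 5: window 'bc' -> no
  Pos 6: window 'cd' -> no
  Pos 7: window 'dc' -> no
  Pos 8: window 'cc' -> no
  Pos 9: window 'cc' -> no
  Pos 10: window 'cd' -> no
  Pos 11: window 'db' -> no
  Pos 12: window 'bb' -> no
  Pos 13: window 'bc' -> no
  Pos 14: window 'c' -> no
Total matches: 0

0


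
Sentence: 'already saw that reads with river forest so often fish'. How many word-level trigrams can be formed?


Word trigrams from [10] words:
  Trigram 1: (already saw that)
  Trigram 2: (saw that reads)
  Trigram 3: (that reads with)
  Trigram 4: (reads with river)
  Trigram 5: (with river forest)
  Trigram 6: (river forest so)
  Trigram 7: (forest so often)
  Trigram 8: (so often fish)
Total word trigrams: 10 - 2 = 8

8


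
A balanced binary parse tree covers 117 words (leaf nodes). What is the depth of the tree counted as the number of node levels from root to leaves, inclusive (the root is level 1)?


In a balanced binary tree with n leaves the deepest leaf is ceil(log2(n)) edges below the root,
so counting node levels inclusive of root and leaves gives ceil(log2(n)) + 1 levels.
log2(117) = 6.8704
ceil(6.8704) = 7
levels = 7 + 1 = 8

8


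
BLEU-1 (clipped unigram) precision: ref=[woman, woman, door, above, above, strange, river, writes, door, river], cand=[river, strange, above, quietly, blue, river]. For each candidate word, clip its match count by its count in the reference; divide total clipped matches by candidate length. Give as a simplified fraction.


Reference word counts: {'above': 2, 'door': 2, 'river': 2, 'strange': 1, 'woman': 2, 'writes': 1}
Checking each candidate word (with clipping):
  'river' -> in reference (ref count 2, used 1/2) -> match (matches: 1)
  'strange' -> in reference (ref count 1, used 1/1) -> match (matches: 2)
  'above' -> in reference (ref count 2, used 1/2) -> match (matches: 3)
  'quietly' -> not in reference -> no match (matches: 3)
  'blue' -> not in reference -> no match (matches: 3)
  'river' -> in reference (ref count 2, used 2/2) -> match (matches: 4)
Clipped matches: 4, Candidate length: 6
Precision = 4/6 = 2/3

2/3


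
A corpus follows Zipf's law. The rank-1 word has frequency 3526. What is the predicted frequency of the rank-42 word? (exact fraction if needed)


Zipf's law: freq(rank) = f1 / rank
f1 = 3526, rank = 42
freq = 3526 / 42
GCD(3526, 42) = 2
Simplified: 1763/21

1763/21


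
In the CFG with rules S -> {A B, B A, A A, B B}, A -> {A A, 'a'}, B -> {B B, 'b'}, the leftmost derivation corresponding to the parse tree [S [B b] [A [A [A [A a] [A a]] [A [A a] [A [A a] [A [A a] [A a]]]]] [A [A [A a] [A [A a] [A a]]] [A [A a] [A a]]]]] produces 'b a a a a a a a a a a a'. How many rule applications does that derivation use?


Every bracketed nonterminal node [X ...] in the tree is produced by exactly one rule application.
Reading the tree off as a leftmost derivation:
  Step 1: S  =>  B A   (applied S -> B A)
  Step 2: B A  =>  b A   (applied B -> b)
  Step 3: b A  =>  b A A   (applied A -> A A)
  Step 4: b A A  =>  b A A A   (applied A -> A A)
  Step 5: b A A A  =>  b A A A A   (applied A -> A A)
  Step 6: b A A A A  =>  b a A A A   (applied A -> a)
  Step 7: b a A A A  =>  b a a A A   (applied A -> a)
  Step 8: b a a A A  =>  b a a A A A   (applied A -> A A)
  Step 9: b a a A A A  =>  b a a a A A   (applied A -> a)
  Step 10: b a a a A A  =>  b a a a A A A   (applied A -> A A)
  Step 11: b a a a A A A  =>  b a a a a A A   (applied A -> a)
  Step 12: b a a a a A A  =>  b a a a a A A A   (applied A -> A A)
  Step 13: b a a a a A A A  =>  b a a a a a A A   (applied A -> a)
  Step 14: b a a a a a A A  =>  b a a a a a a A   (applied A -> a)
  Step 15: b a a a a a a A  =>  b a a a a a a A A   (applied A -> A A)
  Step 16: b a a a a a a A A  =>  b a a a a a a A A A   (applied A -> A A)
  Step 17: b a a a a a a A A A  =>  b a a a a a a a A A   (applied A -> a)
  Step 18: b a a a a a a a A A  =>  b a a a a a a a A A A   (applied A -> A A)
  Step 19: b a a a a a a a A A A  =>  b a a a a a a a a A A   (applied A -> a)
  Step 20: b a a a a a a a a A A  =>  b a a a a a a a a a A   (applied A -> a)
  Step 21: b a a a a a a a a a A  =>  b a a a a a a a a a A A   (applied A -> A A)
  Step 22: b a a a a a a a a a A A  =>  b a a a a a a a a a a A   (applied A -> a)
  Step 23: b a a a a a a a a a a A  =>  b a a a a a a a a a a a   (applied A -> a)
Final yield: b a a a a a a a a a a a
Total rewrite steps: 23

23


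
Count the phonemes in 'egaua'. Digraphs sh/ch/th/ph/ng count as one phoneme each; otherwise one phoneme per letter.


Parsing 'egaua' greedily, digraphs first:
  'e' -> vowel phoneme (phonemes so far: 1)
  'g' -> consonant phoneme (phonemes so far: 2)
  'a' -> vowel phoneme (phonemes so far: 3)
  'u' -> vowel phoneme (phonemes so far: 4)
  'a' -> vowel phoneme (phonemes so far: 5)
Total phonemes: 5

5


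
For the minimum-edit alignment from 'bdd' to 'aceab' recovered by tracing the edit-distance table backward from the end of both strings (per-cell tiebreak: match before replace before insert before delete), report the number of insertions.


Edit distance = 5. Backtracking from cell (3, 5) with preference match > replace > insert > delete,
then listing the resulting alignment 'bdd' -> 'aceab' left to right:
  Step 1: insert 'a' [insertion #1]
  Step 2: insert 'c' [insertion #2]
  Step 3: replace b->e
  Step 4: replace d->a
  Step 5: replace d->b
Total insertions: 2

2


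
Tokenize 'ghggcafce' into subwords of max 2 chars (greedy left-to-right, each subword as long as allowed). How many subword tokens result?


'ghggcafce' has 9 characters.
Chunking with max size 2:
  Chunk 1: 'gh' (positions 0-1)
  Chunk 2: 'gg' (positions 2-3)
  Chunk 3: 'ca' (positions 4-5)
  Chunk 4: 'fc' (positions 6-7)
  Chunk 5: 'e' (positions 8-8)
Total chunks: ceil(9 / 2) = 5

5


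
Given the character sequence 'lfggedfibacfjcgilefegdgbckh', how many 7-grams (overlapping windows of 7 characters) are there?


String 'lfggedfibacfjcgilefegdgbckh' has length L = 27.
Number of overlapping n-grams = L - n + 1
Substituting: 27 - 7 + 1 = 21

21


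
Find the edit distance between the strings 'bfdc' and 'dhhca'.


Building DP table for s1='bfdc' (len 4) and s2='dhhca' (len 5):
       d  h  h  c  a
    0  1  2  3  4  5
  b 1  1  2  3  4  5
  f 2  2  2  3  4  5
  d 3  2  3  3  4  5
  c 4  3  3  4  3  4
Edit distance = dp[4][5] = 4

4


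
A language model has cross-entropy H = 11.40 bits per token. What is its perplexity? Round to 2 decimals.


Perplexity formula: PP = 2^H
H = 11.40
PP = 2^11.40
Decompose: 2^11.40 = 2^11 * 2^0.40
2^11 = 2048, 2^0.40 ~ 1.3195079
PP ~ 2048 * 1.3195079 = 2702.3521792
Rounded to 2 decimals: 2702.35

2702.35


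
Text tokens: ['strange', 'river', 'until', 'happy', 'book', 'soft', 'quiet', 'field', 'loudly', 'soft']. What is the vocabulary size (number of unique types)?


Listing all tokens and tracking unique types:
  Token 1: 'strange' -> NEW (unique so far: 1)
  Token 2: 'river' -> NEW (unique so far: 2)
  Token 3: 'until' -> NEW (unique so far: 3)
  Token 4: 'happy' -> NEW (unique so far: 4)
  Token 5: 'book' -> NEW (unique so far: 5)
  Token 6: 'soft' -> NEW (unique so far: 6)
  Token 7: 'quiet' -> NEW (unique so far: 7)
  Token 8: 'field' -> NEW (unique so far: 8)
  Token 9: 'loudly' -> NEW (unique so far: 9)
  Token 10: 'soft' -> duplicate (unique so far: 9)
Unique types: ('book', 'field', 'happy', 'loudly', 'quiet', 'river', 'soft', 'strange', 'until')
Vocabulary size: 9

9


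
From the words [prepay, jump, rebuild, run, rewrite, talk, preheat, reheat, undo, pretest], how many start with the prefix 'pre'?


Checking each word for prefix 'pre':
  'prepay' -> YES, starts with 'pre' (count: 1)
  'jump' -> no (count: 1)
  'rebuild' -> no (count: 1)
  'run' -> no (count: 1)
  'rewrite' -> no (count: 1)
  'talk' -> no (count: 1)
  'preheat' -> YES, starts with 'pre' (count: 2)
  'reheat' -> no (count: 2)
  'undo' -> no (count: 2)
  'pretest' -> YES, starts with 'pre' (count: 3)
Total with prefix 'pre': 3

3


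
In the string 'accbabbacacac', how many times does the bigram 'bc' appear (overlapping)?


Scanning 'accbabbacacac' for bigram 'bc':
  Position 0: 'ac' -> no
  Position 1: 'cc' -> no
  Position 2: 'cb' -> no
  Position 3: 'ba' -> no
  Position 4: 'ab' -> no
  Position 5: 'bb' -> no
  Position 6: 'ba' -> no
  Position 7: 'ac' -> no
  Position 8: 'ca' -> no
  Position 9: 'ac' -> no
  Position 10: 'ca' -> no
  Position 11: 'ac' -> no
Total matches: 0

0


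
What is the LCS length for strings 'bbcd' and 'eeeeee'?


DP table for LCS of 'bbcd' and 'eeeeee':
       e  e  e  e  e  e
    0  0  0  0  0  0  0
  b 0  0  0  0  0  0  0
  b 0  0  0  0  0  0  0
  c 0  0  0  0  0  0  0
  d 0  0  0  0  0  0  0
LCS length = 0

0


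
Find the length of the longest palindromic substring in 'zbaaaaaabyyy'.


Scanning 'zbaaaaaabyyy' for palindromic substrings.
Substring at positions 1-8: 'baaaaaab'.
Check: reverse('baaaaaab') = 'baaaaaab' -> palindrome confirmed.
Neighbouring characters ('z' / 'y') break symmetry, so it cannot extend further.
No longer palindromic substring exists; longest length = 8

8


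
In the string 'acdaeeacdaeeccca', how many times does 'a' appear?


Scanning 'acdaeeacdaeeccca' for 'a':
  Position 0: 'a' -> MATCH (count: 1)
  Position 3: 'a' -> MATCH (count: 2)
  Position 6: 'a' -> MATCH (count: 3)
  Position 9: 'a' -> MATCH (count: 4)
  Position 15: 'a' -> MATCH (count: 5)
Total occurrences of 'a': 5

5


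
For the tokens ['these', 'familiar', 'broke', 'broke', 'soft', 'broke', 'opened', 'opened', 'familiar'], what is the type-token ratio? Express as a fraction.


Tokens: 9
Unique types: ('broke', 'familiar', 'opened', 'soft', 'these') = 5
TTR = 5/9
Already in lowest terms.

5/9


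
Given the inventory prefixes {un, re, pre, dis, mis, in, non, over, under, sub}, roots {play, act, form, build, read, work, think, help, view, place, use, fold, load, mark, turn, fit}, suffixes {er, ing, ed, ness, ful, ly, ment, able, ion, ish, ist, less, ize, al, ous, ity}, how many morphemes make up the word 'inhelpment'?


Segmenting 'inhelpment' against the inventory:
  'in' -> prefix (morpheme 1)
  'help' -> root (morpheme 2)
  'ment' -> suffix (morpheme 3)
Total morphemes: 3

3


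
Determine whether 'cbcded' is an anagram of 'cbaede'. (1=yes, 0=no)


Sort characters of 'cbcded': 'bccdde'
Sort characters of 'cbaede': 'abcdee'
Sorted forms differ -> they are NOT anagrams
Result: 0

0


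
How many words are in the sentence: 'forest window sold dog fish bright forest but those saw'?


Counting words by splitting on spaces:
  Word 1: 'forest'
  Word 2: 'window'
  Word 3: 'sold'
  Word 4: 'dog'
  Word 5: 'fish'
  Word 6: 'bright'
  Word 7: 'forest'
  Word 8: 'but'
  Word 9: 'those'
  Word 10: 'saw'
Total words: 10

10


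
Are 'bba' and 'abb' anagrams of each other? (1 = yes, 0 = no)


Sort characters of 'bba': 'abb'
Sort characters of 'abb': 'abb'
Sorted forms match -> they ARE anagrams
Result: 1

1


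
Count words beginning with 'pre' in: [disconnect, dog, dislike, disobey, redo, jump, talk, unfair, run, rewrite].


Checking each word for prefix 'pre':
  'disconnect' -> no (count: 0)
  'dog' -> no (count: 0)
  'dislike' -> no (count: 0)
  'disobey' -> no (count: 0)
  'redo' -> no (count: 0)
  'jump' -> no (count: 0)
  'talk' -> no (count: 0)
  'unfair' -> no (count: 0)
  'run' -> no (count: 0)
  'rewrite' -> no (count: 0)
Total with prefix 'pre': 0

0


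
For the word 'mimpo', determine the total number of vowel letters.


Scanning each character of 'mimpo':
  Position 1: 'm' -> consonant (running count: 0)
  Position 2: 'i' -> vowel (running count: 1)
  Position 3: 'm' -> consonant (running count: 1)
  Position 4: 'p' -> consonant (running count: 1)
  Position 5: 'o' -> vowel (running count: 2)
Total vowels: 2

2


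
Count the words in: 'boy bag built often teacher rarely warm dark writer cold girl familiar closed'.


Counting words by splitting on spaces:
  Word 1: 'boy'
  Word 2: 'bag'
  Word 3: 'built'
  Word 4: 'often'
  Word 5: 'teacher'
  Word 6: 'rarely'
  Word 7: 'warm'
  Word 8: 'dark'
  Word 9: 'writer'
  Word 10: 'cold'
  Word 11: 'girl'
  Word 12: 'familiar'
  Word 13: 'closed'
Total words: 13

13


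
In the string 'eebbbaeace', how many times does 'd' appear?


Scanning 'eebbbaeace' for 'd':
  No matches found.
Total occurrences of 'd': 0

0


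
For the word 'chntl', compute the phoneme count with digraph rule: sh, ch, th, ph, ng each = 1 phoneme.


Parsing 'chntl' greedily, digraphs first:
  'ch' -> digraph (1 consonant phoneme) (phonemes so far: 1)
  'n' -> consonant phoneme (phonemes so far: 2)
  't' -> consonant phoneme (phonemes so far: 3)
  'l' -> consonant phoneme (phonemes so far: 4)
Total phonemes: 4

4


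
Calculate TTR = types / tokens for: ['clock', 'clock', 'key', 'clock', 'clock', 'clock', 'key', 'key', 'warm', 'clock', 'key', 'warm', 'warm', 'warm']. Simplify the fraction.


Tokens: 14
Unique types: ('clock', 'key', 'warm') = 3
TTR = 3/14
Already in lowest terms.

3/14
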